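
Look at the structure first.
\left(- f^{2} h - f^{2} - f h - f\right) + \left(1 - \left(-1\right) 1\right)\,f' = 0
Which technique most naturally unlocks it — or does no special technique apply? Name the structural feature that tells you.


Best approach: separation of variables — separating collects all f-dependence with the derivative and leaves all h-dependence opposite: variables separate. A Bernoulli rewrite would carry it as the equation stands — separating the variables needs no rearrangement either.


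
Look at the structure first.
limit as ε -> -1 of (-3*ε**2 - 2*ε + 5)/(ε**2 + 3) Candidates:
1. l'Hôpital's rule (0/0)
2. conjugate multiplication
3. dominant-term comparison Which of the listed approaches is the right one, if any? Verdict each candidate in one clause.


Diagnosis: no special technique — the expression is continuous at -1 — substitute and evaluate; no indeterminate form appears.
- l'Hôpital's rule (0/0) — evaluation at the point is determinate, so the rule has nothing to repair.
- conjugate multiplication — the conjugate move applies to radical differences, which this is not.
- dominant-term comparison — no ranking of term growth rates resolves the limit here.


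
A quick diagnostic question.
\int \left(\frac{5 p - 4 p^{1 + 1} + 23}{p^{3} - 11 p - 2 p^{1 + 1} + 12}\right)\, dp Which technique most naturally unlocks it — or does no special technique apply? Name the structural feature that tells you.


Diagnosis: partial fractions — a proper rational integrand whose denominator splits into simpler factors — decompose into partial fractions first.


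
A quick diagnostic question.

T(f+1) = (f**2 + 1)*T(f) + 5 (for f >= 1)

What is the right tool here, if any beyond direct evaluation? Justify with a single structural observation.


Technique: a summation factor — normalize by the running product of f**2 + 1: the left side becomes a difference, and differences sum.


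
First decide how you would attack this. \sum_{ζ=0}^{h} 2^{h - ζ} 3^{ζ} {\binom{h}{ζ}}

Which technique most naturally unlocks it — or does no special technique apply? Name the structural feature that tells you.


Verdict: the binomial theorem — terms weighting {\binom{h}{ζ}} against matched powers of 3 and 2 reassemble into (3 + 2)^h by the binomial theorem.


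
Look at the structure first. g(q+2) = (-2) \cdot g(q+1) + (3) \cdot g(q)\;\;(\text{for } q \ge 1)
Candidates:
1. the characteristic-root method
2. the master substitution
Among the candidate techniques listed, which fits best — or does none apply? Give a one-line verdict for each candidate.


Diagnosis: the characteristic-root method — every coefficient is a fixed number and the forcing is zero — substitute r^q and read off the root equation.
- the characteristic-root method — a fit — the right tool for this form.
- the master substitution — there is no divide-the-index recursive argument.


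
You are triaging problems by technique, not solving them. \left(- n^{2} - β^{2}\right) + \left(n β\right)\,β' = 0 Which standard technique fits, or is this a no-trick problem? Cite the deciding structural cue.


Method: the homogeneous substitution — the slope is degree-zero homogeneous: the ratio substitution v = β/n collapses it. This doubles as a Bernoulli equation in the unknown as written; the homogeneous route needs no setup at all.


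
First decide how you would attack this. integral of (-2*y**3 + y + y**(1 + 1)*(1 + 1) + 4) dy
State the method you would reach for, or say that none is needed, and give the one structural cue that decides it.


Diagnosis: no special technique — the integrand is a sum of constant multiples of powers of y — integrate term by term.


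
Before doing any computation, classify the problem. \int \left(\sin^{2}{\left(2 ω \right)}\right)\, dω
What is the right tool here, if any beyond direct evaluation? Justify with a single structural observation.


Best approach: a trigonometric identity — apply power reduction to \sin^{2}{\left(2 ω \right)}; each application halves the trigonometric degree.


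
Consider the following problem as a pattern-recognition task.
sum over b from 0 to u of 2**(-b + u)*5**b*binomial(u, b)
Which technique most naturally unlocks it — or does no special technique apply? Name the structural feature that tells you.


Best approach: the binomial theorem — terms weighting binomial(u, b) against matched powers of 5 and 2 reassemble into (5 + 2)^u by the binomial theorem.


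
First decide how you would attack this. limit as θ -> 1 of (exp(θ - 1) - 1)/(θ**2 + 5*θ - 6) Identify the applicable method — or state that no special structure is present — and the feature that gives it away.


Diagnosis: l'Hôpital's rule (0/0) — numerator and denominator both vanish at 1 — a genuine 0/0 form, which is exactly when l'Hôpital applies. A local series expansion at the point resolves it as well; the rule is the packaged version of that step.


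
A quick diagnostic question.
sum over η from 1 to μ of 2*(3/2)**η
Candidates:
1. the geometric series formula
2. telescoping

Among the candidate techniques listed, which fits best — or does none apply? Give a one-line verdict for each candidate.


Method: the geometric series formula — each summand is the previous one scaled by 3/2; that constant multiplier is itself the geometric structure.
- the geometric series formula — yes — fits the structure here.
- telescoping: as presented, consecutive terms share no shifted copy to cancel against — no rewrite is on display to change that.


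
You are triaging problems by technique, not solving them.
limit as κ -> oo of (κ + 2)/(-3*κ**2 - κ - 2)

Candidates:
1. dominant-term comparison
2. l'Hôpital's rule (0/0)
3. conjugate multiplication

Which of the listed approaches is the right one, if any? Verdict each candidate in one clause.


Best approach: dominant-term comparison — divide through by the highest power of κ; every lower-order term dies and the dominant terms decide the limit.
- dominant-term comparison: applies; the problem has the shape this method handles.
- l'Hôpital's rule (0/0) — viewed as a single quotient this runs to ∞/∞, not the 0/0 clash this candidate addresses; an at-infinity variant of the rule would resolve it, but comparing leading growth reads the answer without differentiating.
- conjugate multiplication — there is no infinity-minus-infinity radical difference to rationalize.


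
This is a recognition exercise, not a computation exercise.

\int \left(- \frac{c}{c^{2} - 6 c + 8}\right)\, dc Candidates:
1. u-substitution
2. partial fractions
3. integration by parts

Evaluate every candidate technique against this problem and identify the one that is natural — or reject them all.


Best approach: partial fractions — the bottom, c^{2} - 6 c + 8, comes apart into simple factors, and a proper rational function over split factors decomposes.
- u-substitution — no subexpression of the integrand serves as a whole-integral substitution inner — individual terms may offer their own, but none carries its derivative as a factor of the full integrand; a working change of variable would have to be constructed from outside the expression.
- partial fractions: applies; the problem has the shape this method handles.
- integration by parts — the nonconstant-polynomial-times-standard-kernel pattern (an exp, sine, cosine, or logarithm partner) is absent.


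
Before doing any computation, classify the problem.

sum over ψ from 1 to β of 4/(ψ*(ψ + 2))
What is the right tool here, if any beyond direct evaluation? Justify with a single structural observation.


Verdict: telescoping — the denominator's roots in 4/(ψ*(ψ + 2)) sit an integer apart: decomposition produces a self-cancelling chain.


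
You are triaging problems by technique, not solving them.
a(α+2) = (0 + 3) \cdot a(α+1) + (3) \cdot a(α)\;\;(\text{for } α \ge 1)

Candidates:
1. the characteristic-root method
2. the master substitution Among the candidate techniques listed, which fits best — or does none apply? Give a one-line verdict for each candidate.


Diagnosis: the characteristic-root method — try a geometric ansatz r^α: constant coefficients turn the recurrence into one polynomial equation in r.
- the characteristic-root method: a fit — the right tool for this form.
- the master substitution — this is shift-type recursion, outside the divide-and-conquer template.


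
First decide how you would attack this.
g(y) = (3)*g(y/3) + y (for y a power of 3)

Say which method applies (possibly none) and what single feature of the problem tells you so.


Best approach: the master substitution — a divide-and-conquer shape: argument y/3, so change variables with y = 3^m and solve the linear version.


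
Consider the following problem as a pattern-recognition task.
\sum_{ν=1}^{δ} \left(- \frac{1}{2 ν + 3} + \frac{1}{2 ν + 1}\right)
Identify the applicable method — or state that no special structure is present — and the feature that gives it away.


Best approach: telescoping — each term adds \frac{1}{2 ν + 1} and subtracts the same expression advanced one index; that subtracted piece cancels against the next term's added copy — only the boundary terms survive.


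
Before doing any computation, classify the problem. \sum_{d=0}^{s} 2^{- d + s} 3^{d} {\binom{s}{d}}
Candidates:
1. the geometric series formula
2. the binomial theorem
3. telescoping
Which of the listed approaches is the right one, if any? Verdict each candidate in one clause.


Technique: the binomial theorem — {\binom{s}{d}} weighting matched powers of 3 and 2 is the expanded form of (3 + 2)^s — fold it back up.
- the geometric series formula: the ratio of consecutive terms depends on the index.
- the binomial theorem: a fit — the right tool for this form.
- telescoping — writing out consecutive terms as given produces no pairwise cancellation.


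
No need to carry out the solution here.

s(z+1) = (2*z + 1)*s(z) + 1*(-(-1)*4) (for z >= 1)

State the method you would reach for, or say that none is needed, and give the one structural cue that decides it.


Technique: a summation factor — because the multiplier 2*z + 1 is index-dependent, divide through by its running product and sum the resulting differences.


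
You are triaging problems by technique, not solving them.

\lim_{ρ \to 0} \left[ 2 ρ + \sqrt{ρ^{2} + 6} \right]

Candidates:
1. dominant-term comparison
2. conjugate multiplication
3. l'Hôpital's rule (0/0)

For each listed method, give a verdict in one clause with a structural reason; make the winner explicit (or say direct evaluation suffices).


Verdict: no special technique — the expression is continuous at 0 — substitute and evaluate; no indeterminate form appears.
- dominant-term comparison — this limit is not decided by comparing leading-term growth at infinity.
- conjugate multiplication — the conjugate move applies to radical differences, which this is not.
- l'Hôpital's rule (0/0): substituting the point produces a determinate value, not a 0 over 0 clash.


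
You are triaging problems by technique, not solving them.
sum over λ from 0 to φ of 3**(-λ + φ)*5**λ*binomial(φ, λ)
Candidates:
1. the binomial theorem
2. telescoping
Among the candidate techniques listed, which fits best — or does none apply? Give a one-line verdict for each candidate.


Best approach: the binomial theorem — terms weighting binomial(φ, λ) against matched powers of 5 and 3 reassemble into (5 + 3)^φ by the binomial theorem.
- the binomial theorem: applicable, and directly so.
- telescoping: writing out consecutive terms as given produces no pairwise cancellation.


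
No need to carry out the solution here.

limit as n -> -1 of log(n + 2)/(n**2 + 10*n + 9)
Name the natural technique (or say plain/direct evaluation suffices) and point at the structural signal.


Diagnosis: l'Hôpital's rule (0/0) — the 0/0 form at -1 is the signature situation for l'Hôpital's rule. Expanding numerator and denominator to first order gives the same value — the rule automates exactly that.


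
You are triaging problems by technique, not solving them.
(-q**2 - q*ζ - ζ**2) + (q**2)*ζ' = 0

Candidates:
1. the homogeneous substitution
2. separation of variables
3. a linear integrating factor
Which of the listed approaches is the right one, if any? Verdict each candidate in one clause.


Verdict: the homogeneous substitution — the slope's numerator and denominator have matching total degree, so it depends only on ζ/q and the ratio substitution collapses it.
- the homogeneous substitution: a fit — the right tool for this form.
- separation of variables: no division isolates the independent variable from the unknown.
- a linear integrating factor — a nonlinear term in the unknown puts this outside the integrating-factor template.


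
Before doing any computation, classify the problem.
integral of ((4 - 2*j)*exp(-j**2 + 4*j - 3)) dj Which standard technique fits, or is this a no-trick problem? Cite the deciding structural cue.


Diagnosis: u-substitution — 4 - 2*j matches the derivative of -j**2 + 4*j - 3 up to a constant; with u = -j**2 + 4*j - 3 the whole integrand folds into a function of u alone.


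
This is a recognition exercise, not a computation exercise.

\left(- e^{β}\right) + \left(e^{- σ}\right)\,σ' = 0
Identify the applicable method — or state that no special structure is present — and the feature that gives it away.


Technique: separation of variables — all dependence on the two variables factors apart, the defining separable shape. One could also solve this as an exact equation; with each coefficient in its own variable, separating is the same work with fewer steps.


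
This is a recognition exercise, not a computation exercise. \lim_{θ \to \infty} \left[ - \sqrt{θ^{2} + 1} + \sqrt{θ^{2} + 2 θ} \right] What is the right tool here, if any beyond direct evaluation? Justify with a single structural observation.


Best approach: conjugate multiplication — \sqrt{θ^{2} + 2 θ} and \sqrt{θ^{2} + 1} both blow up, but their difference is tame once the conjugate rationalizes it.


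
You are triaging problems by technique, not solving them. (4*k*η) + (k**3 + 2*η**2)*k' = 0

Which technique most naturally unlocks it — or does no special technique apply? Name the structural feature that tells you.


Technique: the exact-equation method — this form is already the differential of something: the matching mixed partials of 4*k*η and k**3 + 2*η**2 prove it.


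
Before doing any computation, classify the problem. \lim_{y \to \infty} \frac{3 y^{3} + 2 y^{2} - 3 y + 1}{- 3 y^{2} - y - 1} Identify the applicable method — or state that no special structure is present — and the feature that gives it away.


Best approach: dominant-term comparison — as y grows, only the highest-degree terms matter — compare leading terms and read the limit off. As a single quotient, the ∞/∞ shape would yield to repeated differentiation as well — the growth comparison gets there in one look.


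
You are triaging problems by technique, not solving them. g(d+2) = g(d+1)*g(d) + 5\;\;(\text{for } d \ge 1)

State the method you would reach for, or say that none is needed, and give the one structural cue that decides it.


Technique: no special technique — this one you iterate or analyze qualitatively: the nonlinearity defeats linear solution methods.


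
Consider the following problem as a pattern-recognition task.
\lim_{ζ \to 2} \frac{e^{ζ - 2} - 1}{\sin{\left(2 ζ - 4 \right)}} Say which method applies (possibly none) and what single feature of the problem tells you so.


Technique: l'Hôpital's rule (0/0) — the 0/0 form at 2 is the signature situation for l'Hôpital's rule. The standard small-argument limits would also carry it; the rule is the systematic route.


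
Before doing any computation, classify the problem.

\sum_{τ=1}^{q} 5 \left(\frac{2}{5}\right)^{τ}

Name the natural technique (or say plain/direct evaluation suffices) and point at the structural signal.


Verdict: the geometric series formula — each term is \frac{2}{5} times the previous one, so the geometric-series formula applies directly.


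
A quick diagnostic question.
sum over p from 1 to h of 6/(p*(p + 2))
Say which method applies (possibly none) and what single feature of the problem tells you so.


Method: telescoping — one partial-fraction pass turns 6/(p*(p + 2)) into a shifted difference, and shifted differences telescope.


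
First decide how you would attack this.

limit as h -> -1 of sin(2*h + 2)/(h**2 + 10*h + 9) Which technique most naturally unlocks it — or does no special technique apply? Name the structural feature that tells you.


Method: l'Hôpital's rule (0/0) — both numerator and denominator vanish at -1: the genuine 0/0 indeterminate that l'Hôpital exists for. A local series expansion at the point resolves it as well; the rule is the packaged version of that step.


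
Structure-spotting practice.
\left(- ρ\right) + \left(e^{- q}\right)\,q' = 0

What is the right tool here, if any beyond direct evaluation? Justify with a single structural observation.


Method: separation of variables — separating collects all q-dependence with the derivative and leaves all ρ-dependence opposite: variables separate. One could also solve this as an exact equation; with each coefficient in its own variable, separating is the same work with fewer steps.


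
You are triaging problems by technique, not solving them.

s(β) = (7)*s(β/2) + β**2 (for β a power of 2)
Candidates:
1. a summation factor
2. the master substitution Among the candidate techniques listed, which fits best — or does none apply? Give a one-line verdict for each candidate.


Best approach: the master substitution — the argument contracts 2-fold per step: reindex β exponentially and solve the linear recurrence in the new index.
- a summation factor: the recursion divides its index rather than shifting it — there is no previous-term chain for a summation factor to telescope.
- the master substitution — applicable, and directly so.


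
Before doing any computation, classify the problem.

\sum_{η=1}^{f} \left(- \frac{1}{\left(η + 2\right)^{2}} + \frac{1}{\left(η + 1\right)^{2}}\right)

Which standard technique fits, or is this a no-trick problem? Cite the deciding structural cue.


Diagnosis: telescoping — write out three consecutive terms and watch the interior cancel: the advanced copy one term subtracts reappears as the very next term's leading piece, pair after pair.


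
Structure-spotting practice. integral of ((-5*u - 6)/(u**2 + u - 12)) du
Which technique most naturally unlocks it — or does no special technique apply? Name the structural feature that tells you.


Diagnosis: partial fractions — a proper rational integrand over the factorable u**2 + u - 12: partial fractions reduce it to elementary pieces.


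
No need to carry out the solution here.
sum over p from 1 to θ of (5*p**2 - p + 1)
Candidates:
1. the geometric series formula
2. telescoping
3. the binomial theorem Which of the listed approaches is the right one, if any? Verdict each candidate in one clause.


Verdict: no special technique — no ratio, no shift structure, no binomial pattern: sum the constant-multiple powers of p with known formulas.
- the geometric series formula — consecutive terms are not related by a fixed multiplier.
- telescoping — the summand is not presented as a shifted difference — a telescoping rewrite may exist, but the displayed structure does not offer one.
- the binomial theorem: the terms do not reassemble into a binomial power.


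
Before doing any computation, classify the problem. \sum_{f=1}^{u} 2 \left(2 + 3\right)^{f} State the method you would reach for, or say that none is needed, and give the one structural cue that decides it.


Verdict: the geometric series formula — consecutive terms stand in a fixed index-free ratio — the geometric sum formula closes it.


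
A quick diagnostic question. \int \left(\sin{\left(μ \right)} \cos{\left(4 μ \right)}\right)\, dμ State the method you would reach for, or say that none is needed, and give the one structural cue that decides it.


Method: a trigonometric identity — the identity turns \sin{\left(μ \right)} \cos{\left(4 μ \right)} into two lone cosines/sines, each trivially integrable.


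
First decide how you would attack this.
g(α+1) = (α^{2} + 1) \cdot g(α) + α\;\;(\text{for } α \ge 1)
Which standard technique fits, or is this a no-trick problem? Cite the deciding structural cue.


Technique: a summation factor — with the index-dependent coefficient α^{2} + 1, dividing by the cumulative product turns the left side into a pure difference.


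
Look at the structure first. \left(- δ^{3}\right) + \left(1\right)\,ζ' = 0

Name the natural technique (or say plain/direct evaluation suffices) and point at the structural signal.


Method: no special technique — solved for the derivative, ζ never appears on the right — this is a direct integration in δ, not a differential-equations problem at heart.


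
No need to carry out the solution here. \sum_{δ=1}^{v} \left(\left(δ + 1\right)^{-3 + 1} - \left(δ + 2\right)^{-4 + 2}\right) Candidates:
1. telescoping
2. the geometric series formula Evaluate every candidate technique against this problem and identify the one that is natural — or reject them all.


Technique: telescoping — consecutive terms evaluate one function at adjacent indices (\left(δ + 1\right)^{-3 + 1} is its current value): one term's tail is the next term's head, so the chain collapses.
- telescoping — applicable, and directly so.
- the geometric series formula: there is no constant term-to-term ratio.


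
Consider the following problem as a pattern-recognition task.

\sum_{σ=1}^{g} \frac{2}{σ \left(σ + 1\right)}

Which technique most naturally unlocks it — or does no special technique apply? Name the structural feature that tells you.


Method: telescoping — one partial-fraction pass turns \frac{2}{σ \left(σ + 1\right)} into a shifted difference, and shifted differences telescope.


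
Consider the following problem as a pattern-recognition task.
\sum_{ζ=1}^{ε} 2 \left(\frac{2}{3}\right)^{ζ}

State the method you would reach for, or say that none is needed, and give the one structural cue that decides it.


Technique: the geometric series formula — each term is \frac{2}{3} times the previous one, so the geometric-series formula applies directly.


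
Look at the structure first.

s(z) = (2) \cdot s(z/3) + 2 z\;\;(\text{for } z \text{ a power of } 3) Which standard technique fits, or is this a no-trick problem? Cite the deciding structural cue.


Verdict: the master substitution — the argument contracts 3-fold per step: reindex z exponentially and solve the linear recurrence in the new index.


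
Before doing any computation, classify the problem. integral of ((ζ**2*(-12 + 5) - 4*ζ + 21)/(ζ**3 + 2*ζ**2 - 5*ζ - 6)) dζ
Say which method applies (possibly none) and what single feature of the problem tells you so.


Technique: partial fractions — break ζ**3 + 2*ζ**2 - 5*ζ - 6 into its roots and the integral splits into logarithm-sized bites.


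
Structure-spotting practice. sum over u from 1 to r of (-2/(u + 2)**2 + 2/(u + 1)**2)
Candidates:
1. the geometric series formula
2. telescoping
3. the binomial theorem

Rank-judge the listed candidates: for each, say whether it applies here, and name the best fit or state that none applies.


Best approach: telescoping — a difference of consecutive values of one function (2/(u + 1)**2 at one index and the next) — telescoping by construction.
- the geometric series formula — consecutive terms are not related by a fixed multiplier.
- telescoping — yes, a natural case for it.
- the binomial theorem: there is no pair of bases whose matched powers would reassemble into a single binomial power.


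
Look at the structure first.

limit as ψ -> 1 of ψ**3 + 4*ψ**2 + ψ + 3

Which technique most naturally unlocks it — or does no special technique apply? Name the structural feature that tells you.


Best approach: no special technique — nothing blocks direct substitution at 1: plug in and finish.


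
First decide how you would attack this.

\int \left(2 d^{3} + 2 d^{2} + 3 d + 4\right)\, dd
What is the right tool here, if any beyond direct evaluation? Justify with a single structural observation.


Diagnosis: no special technique — every term is a constant multiple of a power of d; term-wise power-rule integration needs no preliminary transformation.


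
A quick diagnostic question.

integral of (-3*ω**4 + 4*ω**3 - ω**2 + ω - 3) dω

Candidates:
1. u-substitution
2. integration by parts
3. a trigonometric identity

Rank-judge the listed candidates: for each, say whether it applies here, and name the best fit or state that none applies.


Diagnosis: no special technique — scan for structure and find none: constant multiples of powers of ω, integrate directly.
- u-substitution — any workable substitution here is cosmetic — the integrand is already in directly integrable form.
- integration by parts — splitting off a factor buys nothing — the integrand integrates directly without parts.
- a trigonometric identity: with no trigonometric functions present, identity rewriting has no target.


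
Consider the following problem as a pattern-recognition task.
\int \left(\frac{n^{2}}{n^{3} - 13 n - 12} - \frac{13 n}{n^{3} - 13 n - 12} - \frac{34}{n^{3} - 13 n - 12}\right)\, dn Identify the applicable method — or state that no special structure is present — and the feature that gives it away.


Diagnosis: partial fractions — a proper rational integrand over the factorable n^{3} - 13 n - 12: partial fractions reduce it to elementary pieces.


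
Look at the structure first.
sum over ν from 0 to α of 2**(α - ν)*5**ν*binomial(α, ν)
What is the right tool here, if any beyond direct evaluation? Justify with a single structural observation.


Technique: the binomial theorem — binomial coefficients against complementary powers of 5 and 2: recognize the binomial expansion and resum.


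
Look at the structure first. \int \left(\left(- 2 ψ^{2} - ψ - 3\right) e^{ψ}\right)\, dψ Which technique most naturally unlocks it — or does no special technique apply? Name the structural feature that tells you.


Best approach: integration by parts — differentiate - 2 ψ^{2} - ψ - 3, integrate e^{ψ}: each pass lowers the polynomial degree, so parts terminates.


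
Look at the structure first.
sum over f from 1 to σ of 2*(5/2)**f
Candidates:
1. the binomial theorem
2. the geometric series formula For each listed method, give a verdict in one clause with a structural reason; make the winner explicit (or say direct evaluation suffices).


Technique: the geometric series formula — the ratio of consecutive terms is the constant 5/2, independent of the index — a geometric sum.
- the binomial theorem: there is no sum-raised-to-a-power identity hiding in these terms.
- the geometric series formula — a fit — the right tool for this form.


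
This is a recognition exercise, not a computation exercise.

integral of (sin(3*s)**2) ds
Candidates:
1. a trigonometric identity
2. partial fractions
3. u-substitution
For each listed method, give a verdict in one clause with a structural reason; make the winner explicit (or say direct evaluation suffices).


Method: a trigonometric identity — the exponent on sin(3*s)**2 is even — the power-reduction identity is the standard preprocessing step.
- a trigonometric identity: yes, a natural case for it.
- partial fractions: there is no rational-function structure to decompose.
- u-substitution — no subexpression of the integrand serves as a whole-integral substitution inner — individual terms may offer their own, but none carries its derivative as a factor of the full integrand; a working change of variable would have to be constructed from outside the expression.


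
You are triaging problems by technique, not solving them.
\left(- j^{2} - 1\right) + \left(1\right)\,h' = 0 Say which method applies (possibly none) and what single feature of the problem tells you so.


Technique: no special technique — the slope is a function of j alone, so integrate both sides directly.


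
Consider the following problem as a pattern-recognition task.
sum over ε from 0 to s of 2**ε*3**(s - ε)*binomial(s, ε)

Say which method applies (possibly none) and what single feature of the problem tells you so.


Best approach: the binomial theorem — the summand is term ε of a binomial expansion in 2 and 3; the whole sum is a single power.


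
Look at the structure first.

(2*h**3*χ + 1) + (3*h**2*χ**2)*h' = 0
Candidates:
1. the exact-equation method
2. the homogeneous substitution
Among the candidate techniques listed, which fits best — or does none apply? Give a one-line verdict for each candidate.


Method: the exact-equation method — this form is already the differential of something: the matching mixed partials of 2*h**3*χ + 1 and 3*h**2*χ**2 prove it.
- the exact-equation method — yes — fits the structure here.
- the homogeneous substitution: the slope is not a function of the ratio of the variables alone.


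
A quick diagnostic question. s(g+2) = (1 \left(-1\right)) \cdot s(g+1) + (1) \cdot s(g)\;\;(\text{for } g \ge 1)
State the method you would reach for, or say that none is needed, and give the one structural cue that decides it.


Diagnosis: the characteristic-root method — try a geometric ansatz r^g: constant coefficients turn the recurrence into one polynomial equation in r.


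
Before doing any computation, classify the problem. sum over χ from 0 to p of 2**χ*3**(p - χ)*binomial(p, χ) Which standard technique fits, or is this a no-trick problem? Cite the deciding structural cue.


Best approach: the binomial theorem — binomial(p, χ) weighting matched powers of 2 and 3 is the expanded form of (2 + 3)^p — fold it back up.


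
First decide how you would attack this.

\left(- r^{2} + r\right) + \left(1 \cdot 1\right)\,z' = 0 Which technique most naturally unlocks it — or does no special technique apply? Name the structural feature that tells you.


Verdict: no special technique — the slope is a pure function of r; integrate both sides and be done.


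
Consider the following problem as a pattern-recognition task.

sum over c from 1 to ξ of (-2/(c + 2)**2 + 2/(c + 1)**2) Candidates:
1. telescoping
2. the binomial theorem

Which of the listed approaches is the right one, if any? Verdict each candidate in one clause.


Verdict: telescoping — the summand is 2/(c + 1)**2 minus the same expression shifted by one, so consecutive terms cancel in pairs.
- telescoping: yes, a natural case for it.
- the binomial theorem — the terms lack the binomial-coefficient-weighted complementary-power pattern of an expansion.


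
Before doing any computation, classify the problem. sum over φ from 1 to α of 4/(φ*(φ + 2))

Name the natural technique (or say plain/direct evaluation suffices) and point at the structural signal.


Best approach: telescoping — rewrite 4/(φ*(φ + 2)) as simple fractions and successive terms eat each other — only the edges survive.


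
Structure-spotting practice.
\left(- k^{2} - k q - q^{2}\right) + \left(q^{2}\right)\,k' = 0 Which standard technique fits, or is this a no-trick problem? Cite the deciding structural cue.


Technique: the homogeneous substitution — the slope's numerator and denominator share total degree; set v = k/q and the equation drops to separable form.


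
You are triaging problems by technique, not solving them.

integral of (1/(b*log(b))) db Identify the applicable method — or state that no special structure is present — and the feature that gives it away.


Verdict: u-substitution — collected, the integrand has one factor that is, up to a constant, the derivative of an inner expression the rest depends on — substitute for that inner expression.


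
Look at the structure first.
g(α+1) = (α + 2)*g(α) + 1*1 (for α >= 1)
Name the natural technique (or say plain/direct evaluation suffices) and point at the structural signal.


Best approach: a summation factor — an index-dependent multiplier α + 2 rules out characteristic roots; a summation factor converts it to a pure difference.


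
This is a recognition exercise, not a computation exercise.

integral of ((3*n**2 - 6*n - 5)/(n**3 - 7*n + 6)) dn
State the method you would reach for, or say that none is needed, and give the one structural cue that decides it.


Method: partial fractions — with n**3 - 7*n + 6 factorable and the degree on top strictly smaller, simple-fraction decomposition is immediate.


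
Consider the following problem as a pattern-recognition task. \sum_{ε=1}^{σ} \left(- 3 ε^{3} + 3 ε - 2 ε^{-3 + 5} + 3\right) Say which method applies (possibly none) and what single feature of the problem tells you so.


Verdict: no special technique — the sum is polynomial through and through; closed forms for each power of ε finish it directly.


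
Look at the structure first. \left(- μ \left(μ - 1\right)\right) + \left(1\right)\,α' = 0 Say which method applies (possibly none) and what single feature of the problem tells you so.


Diagnosis: no special technique — solved for the derivative, α never appears on the right — this is a direct integration in μ, not a differential-equations problem at heart.


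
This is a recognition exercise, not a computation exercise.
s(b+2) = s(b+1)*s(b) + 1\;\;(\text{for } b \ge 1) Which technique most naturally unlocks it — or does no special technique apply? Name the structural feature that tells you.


Method: no special technique — the new term depends nonlinearly on the old ones, which disqualifies every superposition-based technique.


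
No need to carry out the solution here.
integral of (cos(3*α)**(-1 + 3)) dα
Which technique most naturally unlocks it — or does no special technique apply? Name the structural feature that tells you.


Diagnosis: a trigonometric identity — even powers like cos(3*α)**(-1 + 3) never integrate directly; the half-angle identity lowers the degree first.


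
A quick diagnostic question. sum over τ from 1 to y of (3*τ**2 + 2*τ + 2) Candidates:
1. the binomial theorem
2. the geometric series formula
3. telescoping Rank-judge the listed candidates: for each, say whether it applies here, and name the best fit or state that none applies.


Technique: no special technique — no ratio, no shift structure, no binomial pattern: sum the constant-multiple powers of τ with known formulas.
- the binomial theorem: the terms lack the binomial-coefficient-weighted complementary-power pattern of an expansion.
- the geometric series formula — the ratio of consecutive terms depends on the index.
- telescoping — computed from the summand as displayed, the partial sums build up without the pairwise collapse telescoping exploits.


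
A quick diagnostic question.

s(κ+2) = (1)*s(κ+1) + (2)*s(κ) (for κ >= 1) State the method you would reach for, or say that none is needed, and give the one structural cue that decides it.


Method: the characteristic-root method — the recurrence is linear and homogeneous with constant coefficients, so the ansatz r^κ turns it into a polynomial equation for r.


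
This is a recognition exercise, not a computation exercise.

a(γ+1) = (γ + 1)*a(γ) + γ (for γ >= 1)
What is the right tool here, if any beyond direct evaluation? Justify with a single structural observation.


Best approach: a summation factor — one step of memory with a weight γ + 1 that changes as the index grows — the summation-factor construction is built for this.


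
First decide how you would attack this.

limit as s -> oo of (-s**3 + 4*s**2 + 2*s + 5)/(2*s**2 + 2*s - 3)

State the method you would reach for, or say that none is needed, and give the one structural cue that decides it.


Method: dominant-term comparison — at large s only the top-degree terms survive; compare the leading terms and the limit falls out. l'Hôpital's at-infinity variant applies to the expression viewed as a single quotient; the leading-term comparison is the direct route.


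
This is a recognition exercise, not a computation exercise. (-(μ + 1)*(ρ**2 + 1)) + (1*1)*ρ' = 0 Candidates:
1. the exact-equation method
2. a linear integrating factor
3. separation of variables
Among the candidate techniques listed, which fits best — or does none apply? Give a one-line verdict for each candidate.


Best approach: separation of variables — the slope splits multiplicatively: μ + 1 carrying all μ-dependence times ρ**2 + 1 carrying all ρ-dependence — separate and integrate.
- the exact-equation method: no potential function has this form as its differential, as written.
- a linear integrating factor: the unknown enters nonlinearly (through a power, a denominator, or a transcendental function), which the linear integrating-factor recipe cannot absorb as-is — any repair would come from a preliminary substitution, not the factor.
- separation of variables: yes, a natural case for it.


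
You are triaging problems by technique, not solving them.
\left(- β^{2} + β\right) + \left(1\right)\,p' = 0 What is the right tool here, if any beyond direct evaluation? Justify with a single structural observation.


Best approach: no special technique — solved for the derivative, p never appears on the right — this is a direct integration in β, not a differential-equations problem at heart.


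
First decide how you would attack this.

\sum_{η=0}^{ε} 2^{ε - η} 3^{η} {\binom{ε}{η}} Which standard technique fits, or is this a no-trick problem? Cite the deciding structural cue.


Method: the binomial theorem — the binomial coefficients weight matched powers of 3 and 2, which is exactly the expansion of a binomial power.


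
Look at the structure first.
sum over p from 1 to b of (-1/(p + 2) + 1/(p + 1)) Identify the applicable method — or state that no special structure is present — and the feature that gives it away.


Method: telescoping — a difference of consecutive values of one function (1/(p + 1) at one index and the next) — telescoping by construction.


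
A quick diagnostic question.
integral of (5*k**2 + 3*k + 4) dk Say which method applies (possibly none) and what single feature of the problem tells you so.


Best approach: no special technique — nothing composite, nothing rational, nothing trigonometric — each constant-multiple power of k integrates by the power rule alone.


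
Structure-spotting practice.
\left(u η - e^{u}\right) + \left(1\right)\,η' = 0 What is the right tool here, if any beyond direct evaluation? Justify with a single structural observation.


Technique: a linear integrating factor — first power of η, nonzero forcing: the integrating-factor recipe applies verbatim with p = u.


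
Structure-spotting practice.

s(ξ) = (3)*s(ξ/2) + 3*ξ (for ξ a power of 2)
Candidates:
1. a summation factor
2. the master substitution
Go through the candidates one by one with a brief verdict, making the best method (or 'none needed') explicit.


Verdict: the master substitution — index division is the fingerprint: ξ/2 in the recursive call means substitute ξ = 2^m.
- a summation factor — the recursion divides its index rather than shifting it — there is no previous-term chain for a summation factor to telescope.
- the master substitution — yes, a natural case for it.


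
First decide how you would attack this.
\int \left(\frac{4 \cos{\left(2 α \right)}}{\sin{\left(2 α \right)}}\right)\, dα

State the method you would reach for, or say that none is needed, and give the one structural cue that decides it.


Technique: u-substitution — gathered as a product, the integrand carries the factor 4 \cos{\left(2 α \right)} — up to a constant, the derivative of the inner expression \sin{\left(2 α \right)} — so u = \sin{\left(2 α \right)} collapses the integral.
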